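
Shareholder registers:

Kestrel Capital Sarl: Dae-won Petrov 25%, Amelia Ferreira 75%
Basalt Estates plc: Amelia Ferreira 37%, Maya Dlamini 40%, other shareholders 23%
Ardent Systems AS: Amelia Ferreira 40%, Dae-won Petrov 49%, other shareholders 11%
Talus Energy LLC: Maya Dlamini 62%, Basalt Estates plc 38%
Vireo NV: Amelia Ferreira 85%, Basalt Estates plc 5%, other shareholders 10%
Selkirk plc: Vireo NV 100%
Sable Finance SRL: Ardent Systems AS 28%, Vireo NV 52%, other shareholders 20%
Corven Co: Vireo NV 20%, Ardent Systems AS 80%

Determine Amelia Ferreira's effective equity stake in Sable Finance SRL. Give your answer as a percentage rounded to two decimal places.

Amelia reaches Sable along 3 paths.
Via Ardent: 40% × 28% = 11.2%.
Via Vireo: 85% × 52% = 44.2%.
Via Basalt → Vireo: 37% × 5% × 52% = 0.962%.
Total: 11.2% + 44.2% + 0.962% = 56.362%.
Rounded: 56.36%.

56.36%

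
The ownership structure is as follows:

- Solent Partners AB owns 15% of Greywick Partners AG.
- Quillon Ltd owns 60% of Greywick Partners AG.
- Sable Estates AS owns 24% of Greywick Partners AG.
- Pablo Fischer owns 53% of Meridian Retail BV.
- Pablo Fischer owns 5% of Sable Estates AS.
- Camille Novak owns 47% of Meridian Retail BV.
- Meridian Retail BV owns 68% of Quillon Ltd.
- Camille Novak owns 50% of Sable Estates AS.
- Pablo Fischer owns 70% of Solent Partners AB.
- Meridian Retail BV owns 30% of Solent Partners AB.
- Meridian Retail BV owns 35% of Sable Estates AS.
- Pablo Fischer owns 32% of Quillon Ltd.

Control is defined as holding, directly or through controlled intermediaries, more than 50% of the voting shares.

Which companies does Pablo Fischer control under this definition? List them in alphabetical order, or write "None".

Pablo holds 53% of Meridian, so Pablo controls Meridian.
Pablo and Meridian together hold 70% + 30% = 100% of Solent, so Pablo controls Solent.
Pablo and Meridian together hold 32% + 68% = 100% of Quillon, so Pablo controls Quillon.
Quillon and Solent together hold 60% + 15% = 75% of Greywick, so Pablo controls Greywick.
No other company's threshold is met.

Greywick Partners AG, Meridian Retail BV, Quillon Ltd, Solent Partners AB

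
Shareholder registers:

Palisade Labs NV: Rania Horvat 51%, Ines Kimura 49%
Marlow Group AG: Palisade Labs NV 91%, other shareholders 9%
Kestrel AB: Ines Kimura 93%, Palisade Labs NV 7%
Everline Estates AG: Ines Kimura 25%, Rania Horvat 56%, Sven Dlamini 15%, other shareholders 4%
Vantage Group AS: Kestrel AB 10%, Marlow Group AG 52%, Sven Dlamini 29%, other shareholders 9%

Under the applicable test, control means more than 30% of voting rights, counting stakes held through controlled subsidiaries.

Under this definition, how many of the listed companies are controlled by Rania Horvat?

Rania holds 51% of Palisade, so Rania controls Palisade.
Palisade holds 91% of Marlow, so Rania controls Marlow.
Rania holds 56% of Everline, so Rania controls Everline.
Marlow holds 52% of Vantage, so Rania controls Vantage.
No other company's threshold is met.
Rania controls 4 companies.

4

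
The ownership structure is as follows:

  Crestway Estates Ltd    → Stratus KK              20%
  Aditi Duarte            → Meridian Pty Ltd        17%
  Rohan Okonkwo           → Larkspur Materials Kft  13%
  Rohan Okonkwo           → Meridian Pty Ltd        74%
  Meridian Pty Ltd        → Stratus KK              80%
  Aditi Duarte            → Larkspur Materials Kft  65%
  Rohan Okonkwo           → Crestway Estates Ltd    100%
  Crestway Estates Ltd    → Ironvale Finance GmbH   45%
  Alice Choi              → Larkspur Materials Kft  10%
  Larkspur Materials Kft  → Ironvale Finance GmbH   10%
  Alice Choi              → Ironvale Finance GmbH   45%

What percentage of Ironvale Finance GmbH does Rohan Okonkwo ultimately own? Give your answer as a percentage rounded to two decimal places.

Rohan reaches Ironvale along 2 paths.
Via Larkspur: 13% × 10% = 1.3%.
Via Crestway: 100% × 45% = 45%.
Total: 1.3% + 45% = 46.3%.
Rounded: 46.30%.

46.30%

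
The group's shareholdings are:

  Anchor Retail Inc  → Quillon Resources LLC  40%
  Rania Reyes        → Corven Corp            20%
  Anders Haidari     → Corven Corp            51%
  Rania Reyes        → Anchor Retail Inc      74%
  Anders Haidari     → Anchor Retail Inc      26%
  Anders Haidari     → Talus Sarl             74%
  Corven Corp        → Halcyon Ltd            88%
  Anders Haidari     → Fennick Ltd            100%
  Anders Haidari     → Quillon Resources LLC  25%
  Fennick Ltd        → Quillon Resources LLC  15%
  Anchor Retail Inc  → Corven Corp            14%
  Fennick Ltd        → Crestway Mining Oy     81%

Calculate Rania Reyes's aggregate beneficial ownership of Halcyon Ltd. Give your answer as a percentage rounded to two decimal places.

26.72%

Rania reaches Halcyon along 2 paths.
Via Corven: 20% × 88% = 17.6%.
Via Anchor → Corven: 74% × 14% × 88% = 9.1168%.
Total: 17.6% + 9.1168% = 26.7168%.
Rounded: 26.72%.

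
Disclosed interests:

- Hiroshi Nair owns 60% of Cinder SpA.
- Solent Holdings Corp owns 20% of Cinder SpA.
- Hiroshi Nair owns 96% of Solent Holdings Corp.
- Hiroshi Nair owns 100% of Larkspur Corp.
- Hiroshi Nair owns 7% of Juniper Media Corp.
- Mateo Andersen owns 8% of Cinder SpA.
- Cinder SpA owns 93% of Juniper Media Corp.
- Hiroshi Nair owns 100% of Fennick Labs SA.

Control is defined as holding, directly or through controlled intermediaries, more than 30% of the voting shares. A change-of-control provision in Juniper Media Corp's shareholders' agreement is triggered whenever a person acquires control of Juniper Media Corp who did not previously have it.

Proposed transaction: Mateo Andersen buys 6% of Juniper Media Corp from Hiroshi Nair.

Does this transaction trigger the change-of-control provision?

No

The purchase adds only to Mateo's holdings (Hiroshi's stake shrinks), so Mateo is the only person who could newly come to control Juniper.
Mateo's largest direct stake is 8% in Cinder, which does not meet the threshold, so Mateo controls no company.
Neither Mateo nor any entity Mateo controls holds any voting interest in Juniper.
So before the transaction, Mateo does not control Juniper.
After the purchase, Mateo holds 6% of Juniper directly, and Hiroshi's stake falls to 1%.
After the transaction, Mateo's side holds 6% of Juniper, not > 30%, so Mateo still does not control Juniper.
No new person acquires control, so the clause is not triggered.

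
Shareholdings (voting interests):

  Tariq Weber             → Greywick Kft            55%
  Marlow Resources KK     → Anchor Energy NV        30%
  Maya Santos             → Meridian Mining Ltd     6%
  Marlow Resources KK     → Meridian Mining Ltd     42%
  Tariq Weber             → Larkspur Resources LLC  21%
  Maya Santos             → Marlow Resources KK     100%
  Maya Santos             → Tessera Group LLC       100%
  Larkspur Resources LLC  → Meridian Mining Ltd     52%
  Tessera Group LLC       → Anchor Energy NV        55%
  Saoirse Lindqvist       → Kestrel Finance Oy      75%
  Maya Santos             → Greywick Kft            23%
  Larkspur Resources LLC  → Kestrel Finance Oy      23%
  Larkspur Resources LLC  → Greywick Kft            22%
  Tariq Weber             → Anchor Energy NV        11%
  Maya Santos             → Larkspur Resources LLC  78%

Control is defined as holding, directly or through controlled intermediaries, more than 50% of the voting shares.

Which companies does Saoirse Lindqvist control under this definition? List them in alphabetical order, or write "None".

Kestrel Finance Oy

Saoirse holds 75% of Kestrel, so Saoirse controls Kestrel.
No other company's threshold is met.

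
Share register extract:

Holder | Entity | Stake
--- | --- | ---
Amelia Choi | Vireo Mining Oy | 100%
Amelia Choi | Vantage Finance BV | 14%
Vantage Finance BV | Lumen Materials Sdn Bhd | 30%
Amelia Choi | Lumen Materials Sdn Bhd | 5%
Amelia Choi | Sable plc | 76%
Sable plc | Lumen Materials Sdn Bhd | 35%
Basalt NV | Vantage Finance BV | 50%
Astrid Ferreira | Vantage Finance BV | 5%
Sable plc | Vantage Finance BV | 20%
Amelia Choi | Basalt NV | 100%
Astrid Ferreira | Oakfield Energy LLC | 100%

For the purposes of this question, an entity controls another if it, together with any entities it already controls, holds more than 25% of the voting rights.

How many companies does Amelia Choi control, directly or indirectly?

5

Amelia holds 100% of Vireo, so Amelia controls Vireo.
Amelia holds 100% of Basalt, so Amelia controls Basalt.
Amelia holds 76% of Sable, so Amelia controls Sable.
Basalt and Sable and Amelia together hold 50% + 20% + 14% = 84% of Vantage, so Amelia controls Vantage.
Amelia and Vantage and Sable together hold 5% + 30% + 35% = 70% of Lumen, so Amelia controls Lumen.
No other company's threshold is met.
Amelia controls 5 companies.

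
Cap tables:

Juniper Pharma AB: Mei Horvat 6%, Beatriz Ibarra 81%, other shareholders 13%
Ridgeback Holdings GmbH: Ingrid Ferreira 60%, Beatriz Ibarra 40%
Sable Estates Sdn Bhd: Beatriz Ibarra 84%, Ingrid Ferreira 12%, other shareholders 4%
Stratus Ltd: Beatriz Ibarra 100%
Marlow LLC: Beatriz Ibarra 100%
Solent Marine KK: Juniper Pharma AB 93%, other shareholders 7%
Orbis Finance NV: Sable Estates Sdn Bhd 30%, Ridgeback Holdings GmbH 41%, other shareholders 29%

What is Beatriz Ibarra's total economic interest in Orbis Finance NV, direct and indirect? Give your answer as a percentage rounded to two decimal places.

Beatriz reaches Orbis along 2 paths.
Via Sable: 84% × 30% = 25.2%.
Via Ridgeback: 40% × 41% = 16.4%.
Total: 25.2% + 16.4% = 41.6%.
Rounded: 41.60%.

41.60%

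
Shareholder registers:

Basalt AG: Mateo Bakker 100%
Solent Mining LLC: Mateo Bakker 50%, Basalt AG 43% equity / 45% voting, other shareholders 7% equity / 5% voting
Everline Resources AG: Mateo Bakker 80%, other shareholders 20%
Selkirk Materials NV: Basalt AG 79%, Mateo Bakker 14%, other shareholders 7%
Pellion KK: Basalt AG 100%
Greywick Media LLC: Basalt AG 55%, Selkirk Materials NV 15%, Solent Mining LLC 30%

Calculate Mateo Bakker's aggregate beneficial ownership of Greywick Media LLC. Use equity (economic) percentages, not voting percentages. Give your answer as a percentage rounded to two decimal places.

96.85%

Mateo reaches Greywick along 5 paths.
Via Basalt: 100% × 55% = 55%.
Via Basalt → Selkirk: 100% × 79% × 15% = 11.85%.
Via Selkirk: 14% × 15% = 2.1%.
Via Solent: 50% × 30% = 15%.
Via Basalt → Solent: 100% × 43% × 30% = 12.9%.
Total: 55% + 11.85% + 2.1% + 15% + 12.9% = 96.85%.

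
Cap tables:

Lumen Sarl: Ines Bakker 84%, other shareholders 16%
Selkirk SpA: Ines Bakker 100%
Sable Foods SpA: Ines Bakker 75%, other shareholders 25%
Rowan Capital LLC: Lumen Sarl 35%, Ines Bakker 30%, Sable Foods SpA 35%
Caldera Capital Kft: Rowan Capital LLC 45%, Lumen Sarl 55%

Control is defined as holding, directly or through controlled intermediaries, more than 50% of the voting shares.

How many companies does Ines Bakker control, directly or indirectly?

Ines holds 84% of Lumen, so Ines controls Lumen.
Ines holds 100% of Selkirk, so Ines controls Selkirk.
Ines holds 75% of Sable, so Ines controls Sable.
Lumen and Ines and Sable together hold 35% + 30% + 35% = 100% of Rowan, so Ines controls Rowan.
Rowan and Lumen together hold 45% + 55% = 100% of Caldera, so Ines controls Caldera.
Ines controls 5 companies.

5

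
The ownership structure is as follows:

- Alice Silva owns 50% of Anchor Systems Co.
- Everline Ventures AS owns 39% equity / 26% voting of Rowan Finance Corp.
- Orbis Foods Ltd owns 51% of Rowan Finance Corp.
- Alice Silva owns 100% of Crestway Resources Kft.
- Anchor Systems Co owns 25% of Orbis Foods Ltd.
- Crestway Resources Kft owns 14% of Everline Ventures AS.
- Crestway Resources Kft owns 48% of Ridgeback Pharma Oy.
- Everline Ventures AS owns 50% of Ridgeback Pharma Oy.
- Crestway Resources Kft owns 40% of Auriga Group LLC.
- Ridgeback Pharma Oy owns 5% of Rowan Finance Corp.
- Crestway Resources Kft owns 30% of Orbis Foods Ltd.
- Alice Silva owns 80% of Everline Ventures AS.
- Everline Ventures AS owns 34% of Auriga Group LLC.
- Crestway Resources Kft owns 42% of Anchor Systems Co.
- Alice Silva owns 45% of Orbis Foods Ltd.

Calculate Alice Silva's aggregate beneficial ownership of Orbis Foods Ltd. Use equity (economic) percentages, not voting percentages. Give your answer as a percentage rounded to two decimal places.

Alice reaches Orbis along 4 paths.
Via Crestway: 100% × 30% = 30%.
Via Anchor: 50% × 25% = 12.5%.
Via Crestway → Anchor: 100% × 42% × 25% = 10.5%.
Direct stake: 45% = 45%.
Total: 30% + 12.5% + 10.5% + 45% = 98%.
Rounded: 98.00%.

98.00%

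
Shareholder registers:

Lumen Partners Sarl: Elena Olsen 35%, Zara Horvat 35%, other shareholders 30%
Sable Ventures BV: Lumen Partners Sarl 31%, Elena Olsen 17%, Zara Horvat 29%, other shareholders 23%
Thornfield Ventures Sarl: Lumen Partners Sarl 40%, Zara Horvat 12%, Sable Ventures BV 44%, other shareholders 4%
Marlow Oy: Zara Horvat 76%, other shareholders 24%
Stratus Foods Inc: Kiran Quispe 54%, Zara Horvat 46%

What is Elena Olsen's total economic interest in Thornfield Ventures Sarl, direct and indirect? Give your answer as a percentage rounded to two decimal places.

26.25%

Elena reaches Thornfield along 3 paths.
Via Lumen: 35% × 40% = 14%.
Via Lumen → Sable: 35% × 31% × 44% = 4.774%.
Via Sable: 17% × 44% = 7.48%.
Total: 14% + 4.774% + 7.48% = 26.254%.
Rounded: 26.25%.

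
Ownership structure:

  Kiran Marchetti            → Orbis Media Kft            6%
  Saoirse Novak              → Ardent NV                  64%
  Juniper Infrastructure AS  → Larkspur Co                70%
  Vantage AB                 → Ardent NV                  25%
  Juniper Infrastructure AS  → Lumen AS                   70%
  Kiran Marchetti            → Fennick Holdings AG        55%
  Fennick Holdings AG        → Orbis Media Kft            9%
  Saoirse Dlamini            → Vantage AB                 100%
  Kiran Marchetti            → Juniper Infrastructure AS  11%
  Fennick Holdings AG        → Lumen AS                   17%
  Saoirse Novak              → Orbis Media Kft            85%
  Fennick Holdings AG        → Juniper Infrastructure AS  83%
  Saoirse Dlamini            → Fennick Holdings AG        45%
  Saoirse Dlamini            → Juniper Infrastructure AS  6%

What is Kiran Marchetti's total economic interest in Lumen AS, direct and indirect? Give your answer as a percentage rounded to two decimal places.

49.01%

Kiran reaches Lumen along 3 paths.
Via Fennick: 55% × 17% = 9.35%.
Via Juniper: 11% × 70% = 7.7%.
Via Fennick → Juniper: 55% × 83% × 70% = 31.955%.
Total: 9.35% + 7.7% + 31.955% = 49.005%.
Rounded: 49.01%.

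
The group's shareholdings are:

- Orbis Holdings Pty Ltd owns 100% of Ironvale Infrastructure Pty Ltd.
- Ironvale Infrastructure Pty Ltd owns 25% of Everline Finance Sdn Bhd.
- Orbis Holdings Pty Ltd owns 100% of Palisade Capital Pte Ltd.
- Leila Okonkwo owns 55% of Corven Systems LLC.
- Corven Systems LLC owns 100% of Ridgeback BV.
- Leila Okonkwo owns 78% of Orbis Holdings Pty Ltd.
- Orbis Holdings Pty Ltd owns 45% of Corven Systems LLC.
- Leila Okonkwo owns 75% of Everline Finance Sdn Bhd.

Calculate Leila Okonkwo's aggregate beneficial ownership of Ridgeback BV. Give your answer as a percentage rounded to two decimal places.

Leila reaches Ridgeback along 2 paths.
Via Corven: 55% × 100% = 55%.
Via Orbis → Corven: 78% × 45% × 100% = 35.1%.
Total: 55% + 35.1% = 90.1%.
Rounded: 90.10%.

90.10%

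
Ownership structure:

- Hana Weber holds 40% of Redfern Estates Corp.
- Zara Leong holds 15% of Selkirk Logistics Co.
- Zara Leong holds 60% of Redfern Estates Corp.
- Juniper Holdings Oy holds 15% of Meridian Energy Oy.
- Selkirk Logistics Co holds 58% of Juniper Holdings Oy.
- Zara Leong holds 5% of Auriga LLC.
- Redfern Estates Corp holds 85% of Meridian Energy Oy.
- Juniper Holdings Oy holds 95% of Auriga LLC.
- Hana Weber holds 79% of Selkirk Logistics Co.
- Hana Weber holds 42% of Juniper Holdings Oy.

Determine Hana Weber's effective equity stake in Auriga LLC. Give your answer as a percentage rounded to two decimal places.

Hana reaches Auriga along 2 paths.
Via Selkirk → Juniper: 79% × 58% × 95% = 43.529%.
Via Juniper: 42% × 95% = 39.9%.
Total: 43.529% + 39.9% = 83.429%.
Rounded: 83.43%.

83.43%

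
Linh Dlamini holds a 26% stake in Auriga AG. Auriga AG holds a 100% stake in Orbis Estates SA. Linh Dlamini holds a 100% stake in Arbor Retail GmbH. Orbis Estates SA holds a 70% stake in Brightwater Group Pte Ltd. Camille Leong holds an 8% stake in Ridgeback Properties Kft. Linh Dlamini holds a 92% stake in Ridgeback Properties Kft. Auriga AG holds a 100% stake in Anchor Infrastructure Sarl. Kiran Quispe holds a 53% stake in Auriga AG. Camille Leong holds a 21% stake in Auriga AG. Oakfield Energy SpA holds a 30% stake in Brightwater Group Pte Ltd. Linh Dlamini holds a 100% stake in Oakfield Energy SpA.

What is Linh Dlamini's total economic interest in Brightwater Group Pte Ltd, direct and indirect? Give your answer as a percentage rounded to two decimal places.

Linh reaches Brightwater along 2 paths.
Via Auriga → Orbis: 26% × 100% × 70% = 18.2%.
Via Oakfield: 100% × 30% = 30%.
Total: 18.2% + 30% = 48.2%.
Rounded: 48.20%.

48.20%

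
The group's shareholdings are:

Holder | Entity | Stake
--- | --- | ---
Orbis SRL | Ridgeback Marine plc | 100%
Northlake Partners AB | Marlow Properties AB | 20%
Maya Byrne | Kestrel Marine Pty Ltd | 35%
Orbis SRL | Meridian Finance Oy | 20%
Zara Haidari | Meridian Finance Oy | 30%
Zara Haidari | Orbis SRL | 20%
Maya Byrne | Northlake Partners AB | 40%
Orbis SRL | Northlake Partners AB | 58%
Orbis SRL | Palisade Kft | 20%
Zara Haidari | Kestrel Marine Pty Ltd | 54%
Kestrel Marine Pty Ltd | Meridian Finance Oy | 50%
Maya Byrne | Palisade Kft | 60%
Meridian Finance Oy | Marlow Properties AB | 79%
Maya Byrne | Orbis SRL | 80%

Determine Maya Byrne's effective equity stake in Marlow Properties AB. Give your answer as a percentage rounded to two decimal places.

43.75%

Maya reaches Marlow along 4 paths.
Via Kestrel → Meridian: 35% × 50% × 79% = 13.825%.
Via Orbis → Meridian: 80% × 20% × 79% = 12.64%.
Via Northlake: 40% × 20% = 8%.
Via Orbis → Northlake: 80% × 58% × 20% = 9.28%.
Total: 13.825% + 12.64% + 8% + 9.28% = 43.745%.
Rounded: 43.75%.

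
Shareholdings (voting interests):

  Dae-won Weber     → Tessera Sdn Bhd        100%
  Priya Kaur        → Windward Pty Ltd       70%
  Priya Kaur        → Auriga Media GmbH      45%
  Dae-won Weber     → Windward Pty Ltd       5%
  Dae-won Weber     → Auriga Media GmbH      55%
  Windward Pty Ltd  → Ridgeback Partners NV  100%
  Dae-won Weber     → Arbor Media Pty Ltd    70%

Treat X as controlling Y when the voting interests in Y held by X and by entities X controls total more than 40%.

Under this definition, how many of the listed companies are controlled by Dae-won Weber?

Dae-won holds 70% of Arbor, so Dae-won controls Arbor.
Dae-won holds 55% of Auriga, so Dae-won controls Auriga.
Dae-won holds 100% of Tessera, so Dae-won controls Tessera.
No other company's threshold is met.
Dae-won controls 3 companies.

3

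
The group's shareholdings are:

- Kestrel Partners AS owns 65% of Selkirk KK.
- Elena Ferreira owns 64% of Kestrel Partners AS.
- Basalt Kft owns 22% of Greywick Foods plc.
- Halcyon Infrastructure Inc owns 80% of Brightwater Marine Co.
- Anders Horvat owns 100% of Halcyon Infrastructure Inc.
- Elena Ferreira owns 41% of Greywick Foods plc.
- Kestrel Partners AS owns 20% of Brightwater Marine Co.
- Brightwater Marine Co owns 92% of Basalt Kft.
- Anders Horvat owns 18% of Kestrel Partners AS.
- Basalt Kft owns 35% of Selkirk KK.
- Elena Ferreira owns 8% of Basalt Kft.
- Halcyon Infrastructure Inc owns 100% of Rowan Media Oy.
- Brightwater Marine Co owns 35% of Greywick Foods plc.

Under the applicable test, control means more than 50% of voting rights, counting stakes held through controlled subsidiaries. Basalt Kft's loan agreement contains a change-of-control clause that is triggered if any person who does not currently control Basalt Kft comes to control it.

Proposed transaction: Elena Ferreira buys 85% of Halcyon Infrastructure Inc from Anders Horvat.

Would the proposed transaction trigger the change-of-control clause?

The purchase adds only to Elena's holdings (Anders's stake shrinks), so Elena is the only person who could newly come to control Basalt.
Elena holds 64% of Kestrel, so Elena controls Kestrel.
Kestrel holds 65% of Selkirk, so Elena controls Selkirk.
In Basalt, Elena's side holds only 8%, not > 50%.
So before the transaction, Elena does not control Basalt.
After the purchase, Elena holds 85% of Halcyon directly, and Anders's stake falls to 15%.
Elena holds 85% of Halcyon, so Elena controls Halcyon.
Kestrel and Halcyon together hold 20% + 80% = 100% of Brightwater, so Elena controls Brightwater.
Brightwater and Elena together hold 92% + 8% = 100% of Basalt, so Elena controls Basalt.
Elena did not control Basalt before and does after, so the clause is triggered.

Yes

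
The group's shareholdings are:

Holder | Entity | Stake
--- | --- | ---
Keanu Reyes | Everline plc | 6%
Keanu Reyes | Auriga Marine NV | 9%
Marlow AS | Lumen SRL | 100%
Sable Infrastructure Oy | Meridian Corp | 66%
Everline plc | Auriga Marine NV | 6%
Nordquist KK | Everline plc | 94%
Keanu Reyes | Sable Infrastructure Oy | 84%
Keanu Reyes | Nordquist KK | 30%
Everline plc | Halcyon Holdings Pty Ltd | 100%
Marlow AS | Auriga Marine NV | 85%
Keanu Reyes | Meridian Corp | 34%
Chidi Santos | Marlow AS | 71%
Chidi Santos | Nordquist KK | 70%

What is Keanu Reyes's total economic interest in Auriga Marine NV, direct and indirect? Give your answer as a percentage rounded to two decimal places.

11.05%

Keanu reaches Auriga along 3 paths.
Direct stake: 9% = 9%.
Via Nordquist → Everline: 30% × 94% × 6% = 1.692%.
Via Everline: 6% × 6% = 0.36%.
Total: 9% + 1.692% + 0.36% = 11.052%.
Rounded: 11.05%.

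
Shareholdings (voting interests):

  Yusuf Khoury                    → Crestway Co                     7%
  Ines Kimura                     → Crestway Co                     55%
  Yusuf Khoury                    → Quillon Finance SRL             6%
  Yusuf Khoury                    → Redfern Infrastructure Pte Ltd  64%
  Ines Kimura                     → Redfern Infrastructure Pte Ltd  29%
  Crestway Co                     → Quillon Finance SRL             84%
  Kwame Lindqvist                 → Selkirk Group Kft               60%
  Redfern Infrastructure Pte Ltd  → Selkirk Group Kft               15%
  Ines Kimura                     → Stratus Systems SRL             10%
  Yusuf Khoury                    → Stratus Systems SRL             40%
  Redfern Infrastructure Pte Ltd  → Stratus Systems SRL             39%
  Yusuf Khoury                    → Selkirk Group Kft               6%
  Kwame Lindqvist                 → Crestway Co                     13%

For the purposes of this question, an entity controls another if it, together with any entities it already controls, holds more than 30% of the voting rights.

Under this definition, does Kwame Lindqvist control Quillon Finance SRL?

Kwame holds 60% of Selkirk, so Kwame controls Selkirk.
Neither Kwame nor any entity Kwame controls holds any voting interest in Quillon.
So Kwame does not control Quillon.

No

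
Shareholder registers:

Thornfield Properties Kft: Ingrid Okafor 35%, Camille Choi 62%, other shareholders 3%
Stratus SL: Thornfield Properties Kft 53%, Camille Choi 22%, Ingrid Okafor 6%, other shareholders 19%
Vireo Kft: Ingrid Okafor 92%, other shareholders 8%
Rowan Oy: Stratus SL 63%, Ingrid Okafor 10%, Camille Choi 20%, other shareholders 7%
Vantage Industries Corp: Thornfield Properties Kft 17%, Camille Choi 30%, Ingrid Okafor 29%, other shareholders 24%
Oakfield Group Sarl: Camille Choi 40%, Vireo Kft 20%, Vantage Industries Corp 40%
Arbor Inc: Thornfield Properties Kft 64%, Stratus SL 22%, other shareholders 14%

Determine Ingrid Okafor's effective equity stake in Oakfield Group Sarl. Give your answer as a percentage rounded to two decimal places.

32.38%

Ingrid reaches Oakfield along 3 paths.
Via Vireo: 92% × 20% = 18.4%.
Via Thornfield → Vantage: 35% × 17% × 40% = 2.38%.
Via Vantage: 29% × 40% = 11.6%.
Total: 18.4% + 2.38% + 11.6% = 32.38%.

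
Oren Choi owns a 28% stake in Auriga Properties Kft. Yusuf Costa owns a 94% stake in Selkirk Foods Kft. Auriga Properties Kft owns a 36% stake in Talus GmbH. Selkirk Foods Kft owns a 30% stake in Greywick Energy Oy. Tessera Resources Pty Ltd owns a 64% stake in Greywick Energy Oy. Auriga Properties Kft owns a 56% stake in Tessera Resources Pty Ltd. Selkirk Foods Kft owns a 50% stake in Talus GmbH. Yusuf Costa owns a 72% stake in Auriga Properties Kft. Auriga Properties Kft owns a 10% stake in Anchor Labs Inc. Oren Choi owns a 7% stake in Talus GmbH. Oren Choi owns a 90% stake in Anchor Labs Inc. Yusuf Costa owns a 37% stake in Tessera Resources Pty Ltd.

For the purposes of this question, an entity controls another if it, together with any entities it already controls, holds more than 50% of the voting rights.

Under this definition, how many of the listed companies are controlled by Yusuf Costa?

5

Yusuf holds 72% of Auriga, so Yusuf controls Auriga.
Yusuf holds 94% of Selkirk, so Yusuf controls Selkirk.
Auriga and Selkirk together hold 36% + 50% = 86% of Talus, so Yusuf controls Talus.
Yusuf and Auriga together hold 37% + 56% = 93% of Tessera, so Yusuf controls Tessera.
Selkirk and Tessera together hold 30% + 64% = 94% of Greywick, so Yusuf controls Greywick.
No other company's threshold is met.
Yusuf controls 5 companies.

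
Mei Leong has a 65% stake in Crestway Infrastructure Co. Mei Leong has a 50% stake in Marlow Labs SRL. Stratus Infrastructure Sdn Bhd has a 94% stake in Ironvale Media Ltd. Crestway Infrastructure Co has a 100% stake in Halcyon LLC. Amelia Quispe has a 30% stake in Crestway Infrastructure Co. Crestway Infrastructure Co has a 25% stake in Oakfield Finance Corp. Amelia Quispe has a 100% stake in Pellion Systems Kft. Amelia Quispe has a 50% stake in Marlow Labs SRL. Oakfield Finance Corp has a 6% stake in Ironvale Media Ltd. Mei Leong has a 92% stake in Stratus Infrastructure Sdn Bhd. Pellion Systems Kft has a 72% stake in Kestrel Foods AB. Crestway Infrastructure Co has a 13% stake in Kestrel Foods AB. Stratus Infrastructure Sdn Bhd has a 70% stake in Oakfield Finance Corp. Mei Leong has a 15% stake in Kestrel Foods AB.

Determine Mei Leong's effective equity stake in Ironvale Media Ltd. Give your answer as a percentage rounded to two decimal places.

Mei reaches Ironvale along 3 paths.
Via Stratus: 92% × 94% = 86.48%.
Via Stratus → Oakfield: 92% × 70% × 6% = 3.864%.
Via Crestway → Oakfield: 65% × 25% × 6% = 0.975%.
Total: 86.48% + 3.864% + 0.975% = 91.319%.
Rounded: 91.32%.

91.32%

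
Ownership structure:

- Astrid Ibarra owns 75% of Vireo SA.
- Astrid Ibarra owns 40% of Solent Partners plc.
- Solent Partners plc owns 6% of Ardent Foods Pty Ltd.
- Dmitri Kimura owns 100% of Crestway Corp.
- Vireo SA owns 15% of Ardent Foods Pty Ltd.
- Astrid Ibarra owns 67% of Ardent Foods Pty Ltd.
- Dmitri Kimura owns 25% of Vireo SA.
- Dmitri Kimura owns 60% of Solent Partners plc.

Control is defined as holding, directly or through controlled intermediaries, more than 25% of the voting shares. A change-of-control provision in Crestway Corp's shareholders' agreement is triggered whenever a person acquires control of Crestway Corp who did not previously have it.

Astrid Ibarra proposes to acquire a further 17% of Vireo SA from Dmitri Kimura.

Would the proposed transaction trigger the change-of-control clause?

No

The purchase adds only to Astrid's holdings (Dmitri's stake shrinks), so Astrid is the only person who could newly come to control Crestway.
Astrid holds 40% of Solent, so Astrid controls Solent.
Astrid holds 75% of Vireo, so Astrid controls Vireo.
Vireo and Astrid and Solent together hold 15% + 67% + 6% = 88% of Ardent, so Astrid controls Ardent.
Neither Astrid nor any entity Astrid controls holds any voting interest in Crestway.
So before the transaction, Astrid does not control Crestway.
After the purchase, Astrid's direct stake in Vireo rises to 75% + 17% = 92%, and Dmitri's stake falls to 8%.
Astrid holds 92% of Vireo, so Astrid controls Vireo.
After the transaction, neither Astrid nor any entity Astrid controls holds a voting interest in Crestway, so Astrid still does not control it.
No new person acquires control, so the clause is not triggered.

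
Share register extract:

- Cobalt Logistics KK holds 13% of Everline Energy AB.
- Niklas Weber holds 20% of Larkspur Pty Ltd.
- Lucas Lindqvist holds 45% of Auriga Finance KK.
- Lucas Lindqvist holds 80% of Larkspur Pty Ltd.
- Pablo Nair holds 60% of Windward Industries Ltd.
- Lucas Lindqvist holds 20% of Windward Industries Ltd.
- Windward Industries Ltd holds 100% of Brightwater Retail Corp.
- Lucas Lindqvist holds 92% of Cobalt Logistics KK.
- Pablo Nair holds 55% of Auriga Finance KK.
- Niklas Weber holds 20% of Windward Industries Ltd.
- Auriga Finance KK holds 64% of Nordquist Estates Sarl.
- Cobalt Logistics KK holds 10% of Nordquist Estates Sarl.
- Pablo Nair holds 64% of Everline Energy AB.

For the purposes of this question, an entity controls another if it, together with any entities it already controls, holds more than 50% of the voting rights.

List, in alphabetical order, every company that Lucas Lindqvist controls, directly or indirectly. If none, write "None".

Lucas holds 92% of Cobalt, so Lucas controls Cobalt.
Lucas holds 80% of Larkspur, so Lucas controls Larkspur.
No other company's threshold is met.

Cobalt Logistics KK, Larkspur Pty Ltd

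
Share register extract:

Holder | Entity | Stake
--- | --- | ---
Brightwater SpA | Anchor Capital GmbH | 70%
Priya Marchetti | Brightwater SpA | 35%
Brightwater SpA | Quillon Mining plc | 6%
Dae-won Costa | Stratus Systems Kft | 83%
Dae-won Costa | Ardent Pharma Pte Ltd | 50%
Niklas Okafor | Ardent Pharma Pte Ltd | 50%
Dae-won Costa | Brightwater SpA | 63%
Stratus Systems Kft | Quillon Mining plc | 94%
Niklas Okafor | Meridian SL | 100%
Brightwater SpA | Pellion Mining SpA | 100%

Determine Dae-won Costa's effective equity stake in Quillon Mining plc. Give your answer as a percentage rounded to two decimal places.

81.80%

Dae-won reaches Quillon along 2 paths.
Via Brightwater: 63% × 6% = 3.78%.
Via Stratus: 83% × 94% = 78.02%.
Total: 3.78% + 78.02% = 81.8%.
Rounded: 81.80%.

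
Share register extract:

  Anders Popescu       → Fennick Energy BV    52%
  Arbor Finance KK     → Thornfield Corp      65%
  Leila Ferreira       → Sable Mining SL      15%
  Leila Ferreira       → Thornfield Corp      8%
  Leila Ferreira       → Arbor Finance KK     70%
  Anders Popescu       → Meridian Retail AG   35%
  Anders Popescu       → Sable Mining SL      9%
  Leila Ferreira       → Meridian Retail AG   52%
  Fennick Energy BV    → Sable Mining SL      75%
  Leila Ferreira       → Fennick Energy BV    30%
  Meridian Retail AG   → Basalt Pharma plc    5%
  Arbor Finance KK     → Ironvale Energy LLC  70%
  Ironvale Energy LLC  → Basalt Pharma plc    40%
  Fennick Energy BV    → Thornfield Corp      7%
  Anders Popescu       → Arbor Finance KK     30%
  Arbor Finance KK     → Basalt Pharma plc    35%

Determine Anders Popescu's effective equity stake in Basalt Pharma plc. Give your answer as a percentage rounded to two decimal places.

20.65%

Anders reaches Basalt along 3 paths.
Via Arbor → Ironvale: 30% × 70% × 40% = 8.4%.
Via Arbor: 30% × 35% = 10.5%.
Via Meridian: 35% × 5% = 1.75%.
Total: 8.4% + 10.5% + 1.75% = 20.65%.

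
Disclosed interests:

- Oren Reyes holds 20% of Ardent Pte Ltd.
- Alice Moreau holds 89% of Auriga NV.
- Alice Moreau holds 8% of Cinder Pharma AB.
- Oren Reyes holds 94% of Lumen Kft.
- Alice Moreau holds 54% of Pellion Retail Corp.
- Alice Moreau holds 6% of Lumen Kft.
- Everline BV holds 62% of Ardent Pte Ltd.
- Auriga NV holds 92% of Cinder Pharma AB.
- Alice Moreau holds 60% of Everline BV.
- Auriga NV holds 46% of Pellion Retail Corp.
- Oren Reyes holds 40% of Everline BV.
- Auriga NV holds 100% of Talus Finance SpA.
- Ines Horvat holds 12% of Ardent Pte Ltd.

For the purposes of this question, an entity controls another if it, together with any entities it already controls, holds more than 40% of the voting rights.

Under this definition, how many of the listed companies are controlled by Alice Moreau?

6

Alice holds 89% of Auriga, so Alice controls Auriga.
Alice holds 60% of Everline, so Alice controls Everline.
Alice and Auriga together hold 8% + 92% = 100% of Cinder, so Alice controls Cinder.
Auriga holds 100% of Talus, so Alice controls Talus.
Alice and Auriga together hold 54% + 46% = 100% of Pellion, so Alice controls Pellion.
Everline holds 62% of Ardent, so Alice controls Ardent.
No other company's threshold is met.
Alice controls 6 companies.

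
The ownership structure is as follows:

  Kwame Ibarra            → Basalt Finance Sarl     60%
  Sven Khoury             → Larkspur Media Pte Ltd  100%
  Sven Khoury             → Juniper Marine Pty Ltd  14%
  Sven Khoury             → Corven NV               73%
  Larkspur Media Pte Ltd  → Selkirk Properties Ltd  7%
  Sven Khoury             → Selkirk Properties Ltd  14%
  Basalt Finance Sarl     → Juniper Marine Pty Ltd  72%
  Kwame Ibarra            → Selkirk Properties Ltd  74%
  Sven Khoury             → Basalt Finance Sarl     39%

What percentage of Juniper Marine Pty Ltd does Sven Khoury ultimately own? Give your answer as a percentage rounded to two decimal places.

42.08%

Sven reaches Juniper along 2 paths.
Via Basalt: 39% × 72% = 28.08%.
Direct stake: 14% = 14%.
Total: 28.08% + 14% = 42.08%.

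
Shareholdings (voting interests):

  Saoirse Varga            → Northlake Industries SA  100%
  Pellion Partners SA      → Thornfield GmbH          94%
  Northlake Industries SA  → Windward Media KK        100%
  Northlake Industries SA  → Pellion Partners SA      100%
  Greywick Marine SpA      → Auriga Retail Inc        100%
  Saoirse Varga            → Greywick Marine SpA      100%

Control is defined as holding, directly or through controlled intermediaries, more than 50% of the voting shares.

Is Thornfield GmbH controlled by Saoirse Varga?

Yes

Saoirse holds 100% of Northlake, so Saoirse controls Northlake.
Northlake holds 100% of Pellion, so Saoirse controls Pellion.
Pellion holds 94% of Thornfield, so Saoirse controls Thornfield.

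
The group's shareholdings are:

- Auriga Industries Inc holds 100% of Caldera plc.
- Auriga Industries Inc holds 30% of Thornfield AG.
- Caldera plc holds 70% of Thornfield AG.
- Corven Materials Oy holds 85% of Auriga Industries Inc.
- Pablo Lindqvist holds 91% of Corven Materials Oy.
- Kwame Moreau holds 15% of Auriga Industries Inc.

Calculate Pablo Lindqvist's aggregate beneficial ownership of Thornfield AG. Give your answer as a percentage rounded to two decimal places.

77.35%

Pablo reaches Thornfield along 2 paths.
Via Corven → Auriga: 91% × 85% × 30% = 23.205%.
Via Corven → Auriga → Caldera: 91% × 85% × 100% × 70% = 54.145%.
Total: 23.205% + 54.145% = 77.35%.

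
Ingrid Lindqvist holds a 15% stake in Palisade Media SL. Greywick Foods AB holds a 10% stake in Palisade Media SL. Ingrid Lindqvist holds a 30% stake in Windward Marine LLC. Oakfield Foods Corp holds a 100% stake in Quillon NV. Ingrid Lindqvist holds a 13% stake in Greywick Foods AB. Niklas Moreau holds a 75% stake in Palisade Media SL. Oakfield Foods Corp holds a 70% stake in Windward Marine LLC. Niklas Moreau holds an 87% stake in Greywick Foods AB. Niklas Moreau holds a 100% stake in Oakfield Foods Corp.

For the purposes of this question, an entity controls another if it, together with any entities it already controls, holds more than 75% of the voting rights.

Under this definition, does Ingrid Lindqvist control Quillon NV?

No

Ingrid's largest direct stake is 30% in Windward, which does not meet the threshold, so Ingrid controls no company.
Neither Ingrid nor any entity Ingrid controls holds any voting interest in Quillon.
So Ingrid does not control Quillon.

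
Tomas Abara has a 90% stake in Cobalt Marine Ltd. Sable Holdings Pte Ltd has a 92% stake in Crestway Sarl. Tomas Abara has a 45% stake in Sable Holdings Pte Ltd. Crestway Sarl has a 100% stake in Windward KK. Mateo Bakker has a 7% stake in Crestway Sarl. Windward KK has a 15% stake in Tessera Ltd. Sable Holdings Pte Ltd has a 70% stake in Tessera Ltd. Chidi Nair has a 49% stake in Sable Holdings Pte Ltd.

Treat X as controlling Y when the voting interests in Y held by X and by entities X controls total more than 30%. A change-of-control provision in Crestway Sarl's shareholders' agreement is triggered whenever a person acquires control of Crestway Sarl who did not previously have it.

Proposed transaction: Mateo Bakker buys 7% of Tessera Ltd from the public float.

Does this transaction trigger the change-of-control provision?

No

The purchase changes only Mateo's holdings, so Mateo is the only person who could newly come to control Crestway.
Mateo's largest direct stake is 7% in Crestway, which does not meet the threshold, so Mateo controls no company.
In Crestway, Mateo's side holds only 7%, not > 30%.
So before the transaction, Mateo does not control Crestway.
After the purchase, Mateo holds 7% of Tessera directly.
Mateo's side now holds 7% of Tessera, not > 30%, so Mateo still does not control Tessera.
After the transaction, Mateo's side holds 7% of Crestway, not > 30%, so Mateo still does not control Crestway.
No new person acquires control, so the clause is not triggered.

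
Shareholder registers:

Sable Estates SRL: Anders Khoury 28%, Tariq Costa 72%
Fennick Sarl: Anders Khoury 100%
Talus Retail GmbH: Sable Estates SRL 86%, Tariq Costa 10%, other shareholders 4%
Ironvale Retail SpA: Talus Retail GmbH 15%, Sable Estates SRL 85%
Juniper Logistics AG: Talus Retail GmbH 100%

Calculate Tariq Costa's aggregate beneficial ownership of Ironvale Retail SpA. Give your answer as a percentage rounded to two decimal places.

71.99%

Tariq reaches Ironvale along 3 paths.
Via Sable → Talus: 72% × 86% × 15% = 9.288%.
Via Talus: 10% × 15% = 1.5%.
Via Sable: 72% × 85% = 61.2%.
Total: 9.288% + 1.5% + 61.2% = 71.988%.
Rounded: 71.99%.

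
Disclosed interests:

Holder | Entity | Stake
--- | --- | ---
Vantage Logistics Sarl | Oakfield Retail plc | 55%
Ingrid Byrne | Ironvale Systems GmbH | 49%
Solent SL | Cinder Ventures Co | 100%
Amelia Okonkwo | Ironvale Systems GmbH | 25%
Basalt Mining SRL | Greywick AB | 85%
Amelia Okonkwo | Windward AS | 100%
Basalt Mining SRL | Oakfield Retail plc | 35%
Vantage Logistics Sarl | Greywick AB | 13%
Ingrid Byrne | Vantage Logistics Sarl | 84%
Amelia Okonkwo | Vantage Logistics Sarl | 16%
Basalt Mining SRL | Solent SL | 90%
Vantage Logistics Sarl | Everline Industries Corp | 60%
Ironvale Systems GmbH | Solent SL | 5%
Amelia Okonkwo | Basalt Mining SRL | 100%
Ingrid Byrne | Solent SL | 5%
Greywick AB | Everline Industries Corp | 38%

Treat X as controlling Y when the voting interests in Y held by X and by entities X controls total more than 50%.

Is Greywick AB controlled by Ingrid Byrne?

No

Ingrid holds 84% of Vantage, so Ingrid controls Vantage.
Vantage holds 55% of Oakfield, so Ingrid controls Oakfield.
Vantage holds 60% of Everline, so Ingrid controls Everline.
In Greywick, Ingrid's side holds only 13%, not > 50%.
So Ingrid does not control Greywick.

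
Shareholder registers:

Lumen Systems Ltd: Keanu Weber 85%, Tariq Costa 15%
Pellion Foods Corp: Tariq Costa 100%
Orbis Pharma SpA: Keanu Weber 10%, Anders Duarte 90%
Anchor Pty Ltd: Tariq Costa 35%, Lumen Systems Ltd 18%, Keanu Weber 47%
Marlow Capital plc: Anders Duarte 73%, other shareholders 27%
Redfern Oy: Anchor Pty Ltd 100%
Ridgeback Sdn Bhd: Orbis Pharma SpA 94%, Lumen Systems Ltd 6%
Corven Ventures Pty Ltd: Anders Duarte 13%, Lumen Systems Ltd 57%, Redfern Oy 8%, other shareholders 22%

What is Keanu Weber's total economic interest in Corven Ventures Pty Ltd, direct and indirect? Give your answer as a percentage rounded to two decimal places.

Keanu reaches Corven along 3 paths.
Via Lumen: 85% × 57% = 48.45%.
Via Lumen → Anchor → Redfern: 85% × 18% × 100% × 8% = 1.224%.
Via Anchor → Redfern: 47% × 100% × 8% = 3.76%.
Total: 48.45% + 1.224% + 3.76% = 53.434%.
Rounded: 53.43%.

53.43%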